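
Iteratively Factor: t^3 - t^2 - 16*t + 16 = (t - 1)*(t^2 - 16) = (t - 1)*(t + 4)*(t - 4)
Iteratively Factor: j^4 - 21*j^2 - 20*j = (j + 4)*(j^3 - 4*j^2 - 5*j) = j*(j + 4)*(j^2 - 4*j - 5) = j*(j + 1)*(j + 4)*(j - 5)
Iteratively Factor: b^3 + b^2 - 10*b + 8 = (b - 1)*(b^2 + 2*b - 8) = (b - 1)*(b + 4)*(b - 2)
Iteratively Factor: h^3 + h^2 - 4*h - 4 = (h + 1)*(h^2 - 4) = (h - 2)*(h + 1)*(h + 2)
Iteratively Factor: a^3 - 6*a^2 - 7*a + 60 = (a - 4)*(a^2 - 2*a - 15) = (a - 5)*(a - 4)*(a + 3)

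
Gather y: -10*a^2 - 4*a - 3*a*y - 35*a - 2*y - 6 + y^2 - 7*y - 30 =-10*a^2 - 39*a + y^2 + y*(-3*a - 9) - 36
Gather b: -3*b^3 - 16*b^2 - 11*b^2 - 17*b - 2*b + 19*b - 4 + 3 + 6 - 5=-3*b^3 - 27*b^2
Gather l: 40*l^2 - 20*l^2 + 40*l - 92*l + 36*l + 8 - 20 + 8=20*l^2 - 16*l - 4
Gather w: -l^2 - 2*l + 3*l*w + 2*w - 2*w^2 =-l^2 - 2*l - 2*w^2 + w*(3*l + 2)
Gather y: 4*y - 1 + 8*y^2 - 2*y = 8*y^2 + 2*y - 1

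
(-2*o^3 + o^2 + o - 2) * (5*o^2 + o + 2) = -10*o^5 + 3*o^4 + 2*o^3 - 7*o^2 - 4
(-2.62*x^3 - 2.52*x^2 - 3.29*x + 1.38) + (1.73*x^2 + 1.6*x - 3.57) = -2.62*x^3 - 0.79*x^2 - 1.69*x - 2.19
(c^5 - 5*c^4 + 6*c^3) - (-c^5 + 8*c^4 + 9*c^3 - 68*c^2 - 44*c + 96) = 2*c^5 - 13*c^4 - 3*c^3 + 68*c^2 + 44*c - 96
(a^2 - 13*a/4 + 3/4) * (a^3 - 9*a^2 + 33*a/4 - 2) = a^5 - 49*a^4/4 + 153*a^3/4 - 569*a^2/16 + 203*a/16 - 3/2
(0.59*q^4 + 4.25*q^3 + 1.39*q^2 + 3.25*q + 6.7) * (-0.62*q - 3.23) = -0.3658*q^5 - 4.5407*q^4 - 14.5893*q^3 - 6.5047*q^2 - 14.6515*q - 21.641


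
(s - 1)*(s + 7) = s^2 + 6*s - 7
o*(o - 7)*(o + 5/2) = o^3 - 9*o^2/2 - 35*o/2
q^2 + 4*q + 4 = (q + 2)^2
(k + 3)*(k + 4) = k^2 + 7*k + 12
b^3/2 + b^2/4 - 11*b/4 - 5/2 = (b/2 + 1)*(b - 5/2)*(b + 1)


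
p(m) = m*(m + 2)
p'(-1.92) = -1.84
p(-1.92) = -0.15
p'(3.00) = 8.00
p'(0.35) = 2.70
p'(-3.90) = -5.80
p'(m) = 2*m + 2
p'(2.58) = 7.16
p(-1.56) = -0.69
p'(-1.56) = -1.12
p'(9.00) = 20.00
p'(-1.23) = -0.46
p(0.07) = 0.14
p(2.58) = 11.82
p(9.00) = 99.00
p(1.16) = 3.67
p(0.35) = 0.82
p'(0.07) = 2.14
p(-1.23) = -0.95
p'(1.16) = 4.32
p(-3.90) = 7.41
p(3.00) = 15.00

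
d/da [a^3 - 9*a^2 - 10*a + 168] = 3*a^2 - 18*a - 10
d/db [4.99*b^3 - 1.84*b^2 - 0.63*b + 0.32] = 14.97*b^2 - 3.68*b - 0.63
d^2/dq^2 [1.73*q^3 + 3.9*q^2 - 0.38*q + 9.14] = 10.38*q + 7.8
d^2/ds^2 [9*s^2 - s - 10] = 18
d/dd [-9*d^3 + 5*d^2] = d*(10 - 27*d)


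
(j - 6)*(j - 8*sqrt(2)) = j^2 - 8*sqrt(2)*j - 6*j + 48*sqrt(2)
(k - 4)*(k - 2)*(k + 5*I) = k^3 - 6*k^2 + 5*I*k^2 + 8*k - 30*I*k + 40*I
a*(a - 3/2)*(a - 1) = a^3 - 5*a^2/2 + 3*a/2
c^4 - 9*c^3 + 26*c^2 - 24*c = c*(c - 4)*(c - 3)*(c - 2)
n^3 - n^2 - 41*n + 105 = (n - 5)*(n - 3)*(n + 7)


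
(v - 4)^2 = v^2 - 8*v + 16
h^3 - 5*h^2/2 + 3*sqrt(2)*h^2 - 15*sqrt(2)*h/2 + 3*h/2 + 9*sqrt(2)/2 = (h - 3/2)*(h - 1)*(h + 3*sqrt(2))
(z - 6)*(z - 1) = z^2 - 7*z + 6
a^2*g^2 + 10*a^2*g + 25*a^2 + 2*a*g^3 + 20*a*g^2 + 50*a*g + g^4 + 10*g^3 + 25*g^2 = (a + g)^2*(g + 5)^2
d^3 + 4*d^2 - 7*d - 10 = (d - 2)*(d + 1)*(d + 5)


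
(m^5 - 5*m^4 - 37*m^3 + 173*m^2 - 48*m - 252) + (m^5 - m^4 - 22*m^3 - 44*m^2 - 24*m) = 2*m^5 - 6*m^4 - 59*m^3 + 129*m^2 - 72*m - 252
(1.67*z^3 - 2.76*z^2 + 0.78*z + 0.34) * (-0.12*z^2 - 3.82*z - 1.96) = -0.2004*z^5 - 6.0482*z^4 + 7.1764*z^3 + 2.3892*z^2 - 2.8276*z - 0.6664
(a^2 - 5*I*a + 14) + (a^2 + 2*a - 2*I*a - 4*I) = 2*a^2 + 2*a - 7*I*a + 14 - 4*I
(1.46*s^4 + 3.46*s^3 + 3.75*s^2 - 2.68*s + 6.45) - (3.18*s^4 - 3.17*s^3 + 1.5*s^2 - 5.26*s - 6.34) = -1.72*s^4 + 6.63*s^3 + 2.25*s^2 + 2.58*s + 12.79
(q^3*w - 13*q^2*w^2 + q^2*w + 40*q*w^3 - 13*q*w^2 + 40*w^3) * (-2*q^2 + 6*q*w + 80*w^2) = -2*q^5*w + 32*q^4*w^2 - 2*q^4*w - 78*q^3*w^3 + 32*q^3*w^2 - 800*q^2*w^4 - 78*q^2*w^3 + 3200*q*w^5 - 800*q*w^4 + 3200*w^5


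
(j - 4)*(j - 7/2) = j^2 - 15*j/2 + 14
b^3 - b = b*(b - 1)*(b + 1)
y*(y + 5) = y^2 + 5*y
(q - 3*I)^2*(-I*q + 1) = -I*q^3 - 5*q^2 + 3*I*q - 9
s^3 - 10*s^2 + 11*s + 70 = (s - 7)*(s - 5)*(s + 2)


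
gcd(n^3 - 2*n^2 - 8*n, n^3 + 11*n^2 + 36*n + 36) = n + 2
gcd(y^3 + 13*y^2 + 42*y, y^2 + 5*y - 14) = y + 7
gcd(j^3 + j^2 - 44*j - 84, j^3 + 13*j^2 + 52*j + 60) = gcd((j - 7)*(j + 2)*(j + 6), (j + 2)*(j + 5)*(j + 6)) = j^2 + 8*j + 12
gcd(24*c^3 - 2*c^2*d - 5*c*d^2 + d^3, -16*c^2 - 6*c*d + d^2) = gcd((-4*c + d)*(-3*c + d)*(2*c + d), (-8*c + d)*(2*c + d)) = 2*c + d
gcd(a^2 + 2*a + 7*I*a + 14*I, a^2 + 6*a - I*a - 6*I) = 1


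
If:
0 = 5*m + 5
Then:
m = -1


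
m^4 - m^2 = m^2*(m - 1)*(m + 1)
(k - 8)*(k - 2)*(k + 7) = k^3 - 3*k^2 - 54*k + 112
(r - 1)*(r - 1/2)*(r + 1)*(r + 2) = r^4 + 3*r^3/2 - 2*r^2 - 3*r/2 + 1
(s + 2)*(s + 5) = s^2 + 7*s + 10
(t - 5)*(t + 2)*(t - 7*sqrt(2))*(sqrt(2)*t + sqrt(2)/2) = sqrt(2)*t^4 - 14*t^3 - 5*sqrt(2)*t^3/2 - 23*sqrt(2)*t^2/2 + 35*t^2 - 5*sqrt(2)*t + 161*t + 70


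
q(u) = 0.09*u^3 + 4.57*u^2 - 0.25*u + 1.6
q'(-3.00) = -25.24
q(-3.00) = 41.05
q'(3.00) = 29.60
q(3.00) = 44.41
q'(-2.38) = -20.47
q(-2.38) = 26.87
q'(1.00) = 9.16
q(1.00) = 6.01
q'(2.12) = 20.34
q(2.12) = 22.47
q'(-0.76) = -7.04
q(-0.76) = 4.39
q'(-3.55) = -29.29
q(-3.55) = 56.05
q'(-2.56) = -21.88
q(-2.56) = 30.68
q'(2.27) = 21.89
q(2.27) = 25.63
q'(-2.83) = -23.95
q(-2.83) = 36.87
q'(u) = 0.27*u^2 + 9.14*u - 0.25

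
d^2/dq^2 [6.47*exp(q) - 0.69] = 6.47*exp(q)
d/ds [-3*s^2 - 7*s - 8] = -6*s - 7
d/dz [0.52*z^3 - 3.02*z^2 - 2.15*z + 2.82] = 1.56*z^2 - 6.04*z - 2.15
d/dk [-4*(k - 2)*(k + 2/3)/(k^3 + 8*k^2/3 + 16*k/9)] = 12*(9*k^3 - 36*k^2 - 36*k - 16)/(k^2*(27*k^3 + 108*k^2 + 144*k + 64))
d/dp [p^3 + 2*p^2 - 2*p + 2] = 3*p^2 + 4*p - 2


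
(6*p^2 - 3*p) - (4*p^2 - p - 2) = 2*p^2 - 2*p + 2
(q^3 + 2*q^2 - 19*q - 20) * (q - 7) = q^4 - 5*q^3 - 33*q^2 + 113*q + 140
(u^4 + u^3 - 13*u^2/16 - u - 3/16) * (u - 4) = u^5 - 3*u^4 - 77*u^3/16 + 9*u^2/4 + 61*u/16 + 3/4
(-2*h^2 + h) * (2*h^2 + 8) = -4*h^4 + 2*h^3 - 16*h^2 + 8*h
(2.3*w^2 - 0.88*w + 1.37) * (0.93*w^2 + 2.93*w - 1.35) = 2.139*w^4 + 5.9206*w^3 - 4.4093*w^2 + 5.2021*w - 1.8495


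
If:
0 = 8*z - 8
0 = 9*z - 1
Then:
No Solution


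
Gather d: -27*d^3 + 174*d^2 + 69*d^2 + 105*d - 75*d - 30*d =-27*d^3 + 243*d^2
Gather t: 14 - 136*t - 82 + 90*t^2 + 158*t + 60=90*t^2 + 22*t - 8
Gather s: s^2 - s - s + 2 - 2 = s^2 - 2*s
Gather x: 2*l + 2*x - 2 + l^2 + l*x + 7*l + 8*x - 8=l^2 + 9*l + x*(l + 10) - 10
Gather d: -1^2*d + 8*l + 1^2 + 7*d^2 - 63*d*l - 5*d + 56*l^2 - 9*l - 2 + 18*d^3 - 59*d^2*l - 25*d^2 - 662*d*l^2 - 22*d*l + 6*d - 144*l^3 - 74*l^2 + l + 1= 18*d^3 + d^2*(-59*l - 18) + d*(-662*l^2 - 85*l) - 144*l^3 - 18*l^2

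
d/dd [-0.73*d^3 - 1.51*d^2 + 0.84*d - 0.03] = -2.19*d^2 - 3.02*d + 0.84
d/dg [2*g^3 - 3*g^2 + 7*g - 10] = 6*g^2 - 6*g + 7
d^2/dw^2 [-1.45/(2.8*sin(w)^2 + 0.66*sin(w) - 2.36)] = (45.472*sin(w)^4 + 8.0388*sin(w)^3 - 29.24998*sin(w)^2 - 13.81908*sin(w) - 20.42644)/(2.8*sin(w)^2 + 0.66*sin(w) - 2.36)^3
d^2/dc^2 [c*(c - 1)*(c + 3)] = 6*c + 4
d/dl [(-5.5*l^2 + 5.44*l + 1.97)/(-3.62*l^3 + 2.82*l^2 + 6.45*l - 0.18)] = (-19.91*l^4 + 39.3856*l^3 - 29.4216*l^2 - 9.1308*l - 13.6857)/(13.1044*l^6 - 20.4168*l^5 - 38.7456*l^4 + 37.6812*l^3 + 40.5873*l^2 - 2.322*l + 0.0324)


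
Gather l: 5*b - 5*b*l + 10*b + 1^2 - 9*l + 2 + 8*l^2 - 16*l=15*b + 8*l^2 + l*(-5*b - 25) + 3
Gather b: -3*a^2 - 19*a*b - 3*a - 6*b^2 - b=-3*a^2 - 3*a - 6*b^2 + b*(-19*a - 1)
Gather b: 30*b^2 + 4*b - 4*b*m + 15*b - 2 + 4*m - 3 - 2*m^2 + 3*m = 30*b^2 + b*(19 - 4*m) - 2*m^2 + 7*m - 5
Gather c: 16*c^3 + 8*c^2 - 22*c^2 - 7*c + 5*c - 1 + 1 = 16*c^3 - 14*c^2 - 2*c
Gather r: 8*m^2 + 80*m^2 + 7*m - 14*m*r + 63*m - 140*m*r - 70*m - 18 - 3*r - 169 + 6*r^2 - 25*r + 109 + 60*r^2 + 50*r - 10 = 88*m^2 + 66*r^2 + r*(22 - 154*m) - 88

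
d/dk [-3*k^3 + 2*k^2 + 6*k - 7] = -9*k^2 + 4*k + 6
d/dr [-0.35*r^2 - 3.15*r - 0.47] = -0.7*r - 3.15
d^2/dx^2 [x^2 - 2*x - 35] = 2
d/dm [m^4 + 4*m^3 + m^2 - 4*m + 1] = 4*m^3 + 12*m^2 + 2*m - 4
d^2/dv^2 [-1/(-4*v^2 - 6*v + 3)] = 8*(-4*v^2 - 6*v + (4*v + 3)^2 + 3)/(4*v^2 + 6*v - 3)^3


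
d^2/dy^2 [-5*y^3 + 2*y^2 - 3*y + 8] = 4 - 30*y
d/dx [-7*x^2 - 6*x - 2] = -14*x - 6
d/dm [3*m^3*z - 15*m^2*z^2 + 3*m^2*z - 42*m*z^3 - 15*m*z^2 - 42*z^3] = 3*z*(3*m^2 - 10*m*z + 2*m - 14*z^2 - 5*z)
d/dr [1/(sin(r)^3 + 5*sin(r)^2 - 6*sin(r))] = (-3*cos(r) - 10/tan(r) + 6*cos(r)/sin(r)^2)/((sin(r) - 1)^2*(sin(r) + 6)^2)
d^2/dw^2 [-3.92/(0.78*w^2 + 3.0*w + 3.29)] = (4.769856*w^2 + 18.3456*w - 3.92*(1.56*w + 3.0)*(3.12*w + 6.0) + 20.119008)/(0.78*w^2 + 3.0*w + 3.29)^3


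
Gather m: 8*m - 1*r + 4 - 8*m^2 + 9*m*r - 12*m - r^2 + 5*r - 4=-8*m^2 + m*(9*r - 4) - r^2 + 4*r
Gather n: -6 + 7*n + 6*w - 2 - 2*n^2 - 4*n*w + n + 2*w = -2*n^2 + n*(8 - 4*w) + 8*w - 8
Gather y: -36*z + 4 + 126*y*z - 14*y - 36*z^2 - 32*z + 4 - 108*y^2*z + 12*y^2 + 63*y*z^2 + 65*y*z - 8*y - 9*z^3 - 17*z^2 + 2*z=y^2*(12 - 108*z) + y*(63*z^2 + 191*z - 22) - 9*z^3 - 53*z^2 - 66*z + 8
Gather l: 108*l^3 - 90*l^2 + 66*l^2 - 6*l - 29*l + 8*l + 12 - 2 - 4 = 108*l^3 - 24*l^2 - 27*l + 6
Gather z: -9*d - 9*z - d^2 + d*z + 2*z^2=-d^2 - 9*d + 2*z^2 + z*(d - 9)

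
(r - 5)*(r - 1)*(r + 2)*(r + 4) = r^4 - 23*r^2 - 18*r + 40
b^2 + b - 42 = (b - 6)*(b + 7)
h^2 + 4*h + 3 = (h + 1)*(h + 3)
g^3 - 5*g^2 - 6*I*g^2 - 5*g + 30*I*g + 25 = (g - 5)*(g - 5*I)*(g - I)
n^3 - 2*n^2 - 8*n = n*(n - 4)*(n + 2)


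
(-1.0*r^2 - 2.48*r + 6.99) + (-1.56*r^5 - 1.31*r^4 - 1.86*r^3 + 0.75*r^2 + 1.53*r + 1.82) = -1.56*r^5 - 1.31*r^4 - 1.86*r^3 - 0.25*r^2 - 0.95*r + 8.81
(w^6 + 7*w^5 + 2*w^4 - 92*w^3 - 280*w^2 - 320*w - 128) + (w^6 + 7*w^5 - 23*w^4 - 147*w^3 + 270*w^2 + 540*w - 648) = 2*w^6 + 14*w^5 - 21*w^4 - 239*w^3 - 10*w^2 + 220*w - 776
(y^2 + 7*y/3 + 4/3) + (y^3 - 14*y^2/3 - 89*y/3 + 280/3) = y^3 - 11*y^2/3 - 82*y/3 + 284/3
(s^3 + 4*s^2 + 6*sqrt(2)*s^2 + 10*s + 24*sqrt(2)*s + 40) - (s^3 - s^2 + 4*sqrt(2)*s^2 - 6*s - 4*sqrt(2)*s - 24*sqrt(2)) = 2*sqrt(2)*s^2 + 5*s^2 + 16*s + 28*sqrt(2)*s + 24*sqrt(2) + 40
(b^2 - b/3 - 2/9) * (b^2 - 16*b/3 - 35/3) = b^4 - 17*b^3/3 - 91*b^2/9 + 137*b/27 + 70/27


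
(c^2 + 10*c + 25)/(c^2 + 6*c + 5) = (c + 5)/(c + 1)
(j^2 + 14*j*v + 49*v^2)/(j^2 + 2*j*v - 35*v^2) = (-j - 7*v)/(-j + 5*v)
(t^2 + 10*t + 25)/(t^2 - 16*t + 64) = (t^2 + 10*t + 25)/(t^2 - 16*t + 64)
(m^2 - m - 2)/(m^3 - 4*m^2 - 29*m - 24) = (m - 2)/(m^2 - 5*m - 24)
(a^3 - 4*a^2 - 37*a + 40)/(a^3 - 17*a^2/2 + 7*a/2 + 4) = 2*(a + 5)/(2*a + 1)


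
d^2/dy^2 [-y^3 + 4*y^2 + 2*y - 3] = 8 - 6*y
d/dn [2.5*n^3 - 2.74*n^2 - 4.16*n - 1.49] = 7.5*n^2 - 5.48*n - 4.16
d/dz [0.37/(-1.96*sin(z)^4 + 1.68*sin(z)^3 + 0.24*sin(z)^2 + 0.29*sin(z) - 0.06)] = (2.9008*sin(z)^3 - 1.8648*sin(z)^2 - 0.1776*sin(z) - 0.1073)*cos(z)/(-1.96*sin(z)^4 + 1.68*sin(z)^3 + 0.24*sin(z)^2 + 0.29*sin(z) - 0.06)^2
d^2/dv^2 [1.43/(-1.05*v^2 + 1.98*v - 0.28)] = (3.15315*v^2 - 5.94594*v - 1.43*(2.1*v - 1.98)*(4.2*v - 3.96) + 0.84084)/(1.05*v^2 - 1.98*v + 0.28)^3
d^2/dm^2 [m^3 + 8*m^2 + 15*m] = 6*m + 16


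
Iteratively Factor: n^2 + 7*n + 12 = (n + 3)*(n + 4)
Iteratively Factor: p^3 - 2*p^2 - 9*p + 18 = (p + 3)*(p^2 - 5*p + 6) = (p - 2)*(p + 3)*(p - 3)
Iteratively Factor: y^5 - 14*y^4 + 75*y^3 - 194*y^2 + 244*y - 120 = (y - 5)*(y^4 - 9*y^3 + 30*y^2 - 44*y + 24) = (y - 5)*(y - 3)*(y^3 - 6*y^2 + 12*y - 8) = (y - 5)*(y - 3)*(y - 2)*(y^2 - 4*y + 4) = (y - 5)*(y - 3)*(y - 2)^2*(y - 2)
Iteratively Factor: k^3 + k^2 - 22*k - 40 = (k - 5)*(k^2 + 6*k + 8) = (k - 5)*(k + 4)*(k + 2)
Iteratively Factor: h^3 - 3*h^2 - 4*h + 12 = (h - 2)*(h^2 - h - 6) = (h - 2)*(h + 2)*(h - 3)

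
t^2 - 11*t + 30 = (t - 6)*(t - 5)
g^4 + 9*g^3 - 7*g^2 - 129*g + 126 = (g - 3)*(g - 1)*(g + 6)*(g + 7)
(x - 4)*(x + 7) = x^2 + 3*x - 28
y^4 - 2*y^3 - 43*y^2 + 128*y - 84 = (y - 6)*(y - 2)*(y - 1)*(y + 7)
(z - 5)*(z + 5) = z^2 - 25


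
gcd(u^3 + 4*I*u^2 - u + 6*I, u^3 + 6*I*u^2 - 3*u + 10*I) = u^2 + I*u + 2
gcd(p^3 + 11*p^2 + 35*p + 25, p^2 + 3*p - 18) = 1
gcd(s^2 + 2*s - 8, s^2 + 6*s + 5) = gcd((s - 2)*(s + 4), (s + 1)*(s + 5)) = 1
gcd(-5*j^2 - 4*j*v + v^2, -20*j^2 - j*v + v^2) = -5*j + v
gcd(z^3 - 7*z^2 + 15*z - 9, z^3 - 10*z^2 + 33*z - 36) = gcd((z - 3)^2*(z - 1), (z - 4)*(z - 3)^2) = z^2 - 6*z + 9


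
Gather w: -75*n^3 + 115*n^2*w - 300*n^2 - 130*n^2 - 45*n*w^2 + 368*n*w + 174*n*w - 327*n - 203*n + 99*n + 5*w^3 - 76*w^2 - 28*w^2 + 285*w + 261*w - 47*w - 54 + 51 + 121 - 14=-75*n^3 - 430*n^2 - 431*n + 5*w^3 + w^2*(-45*n - 104) + w*(115*n^2 + 542*n + 499) + 104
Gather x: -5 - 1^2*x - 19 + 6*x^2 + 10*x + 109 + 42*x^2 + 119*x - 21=48*x^2 + 128*x + 64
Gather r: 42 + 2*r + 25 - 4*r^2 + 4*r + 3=-4*r^2 + 6*r + 70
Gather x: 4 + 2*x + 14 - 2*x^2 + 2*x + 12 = -2*x^2 + 4*x + 30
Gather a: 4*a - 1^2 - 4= 4*a - 5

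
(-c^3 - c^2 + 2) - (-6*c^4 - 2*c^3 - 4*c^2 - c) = 6*c^4 + c^3 + 3*c^2 + c + 2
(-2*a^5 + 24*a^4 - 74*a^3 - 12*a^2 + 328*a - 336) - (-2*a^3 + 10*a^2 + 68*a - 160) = -2*a^5 + 24*a^4 - 72*a^3 - 22*a^2 + 260*a - 176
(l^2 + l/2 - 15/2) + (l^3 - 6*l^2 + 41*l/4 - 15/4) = l^3 - 5*l^2 + 43*l/4 - 45/4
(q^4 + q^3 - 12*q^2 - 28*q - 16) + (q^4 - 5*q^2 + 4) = 2*q^4 + q^3 - 17*q^2 - 28*q - 12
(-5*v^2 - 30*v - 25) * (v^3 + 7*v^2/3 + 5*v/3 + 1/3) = -5*v^5 - 125*v^4/3 - 310*v^3/3 - 110*v^2 - 155*v/3 - 25/3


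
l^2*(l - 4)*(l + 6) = l^4 + 2*l^3 - 24*l^2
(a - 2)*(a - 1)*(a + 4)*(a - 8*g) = a^4 - 8*a^3*g + a^3 - 8*a^2*g - 10*a^2 + 80*a*g + 8*a - 64*g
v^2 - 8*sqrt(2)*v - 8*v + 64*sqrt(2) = (v - 8)*(v - 8*sqrt(2))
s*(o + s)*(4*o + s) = 4*o^2*s + 5*o*s^2 + s^3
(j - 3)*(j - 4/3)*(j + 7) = j^3 + 8*j^2/3 - 79*j/3 + 28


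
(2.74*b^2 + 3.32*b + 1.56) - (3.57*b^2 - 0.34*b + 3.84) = -0.83*b^2 + 3.66*b - 2.28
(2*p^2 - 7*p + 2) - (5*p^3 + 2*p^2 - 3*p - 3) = -5*p^3 - 4*p + 5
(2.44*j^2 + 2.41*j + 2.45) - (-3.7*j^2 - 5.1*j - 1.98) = 6.14*j^2 + 7.51*j + 4.43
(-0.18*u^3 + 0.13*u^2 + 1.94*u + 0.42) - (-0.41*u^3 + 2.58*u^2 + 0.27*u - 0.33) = 0.23*u^3 - 2.45*u^2 + 1.67*u + 0.75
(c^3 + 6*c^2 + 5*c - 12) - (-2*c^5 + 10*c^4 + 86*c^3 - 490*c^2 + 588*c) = 2*c^5 - 10*c^4 - 85*c^3 + 496*c^2 - 583*c - 12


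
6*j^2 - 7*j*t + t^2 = (-6*j + t)*(-j + t)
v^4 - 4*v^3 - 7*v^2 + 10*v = v*(v - 5)*(v - 1)*(v + 2)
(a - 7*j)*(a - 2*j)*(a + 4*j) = a^3 - 5*a^2*j - 22*a*j^2 + 56*j^3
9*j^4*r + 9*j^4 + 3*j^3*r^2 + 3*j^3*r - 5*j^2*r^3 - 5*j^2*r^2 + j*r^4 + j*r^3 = (-3*j + r)^2*(j + r)*(j*r + j)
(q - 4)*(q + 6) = q^2 + 2*q - 24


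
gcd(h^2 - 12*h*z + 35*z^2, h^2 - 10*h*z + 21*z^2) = -h + 7*z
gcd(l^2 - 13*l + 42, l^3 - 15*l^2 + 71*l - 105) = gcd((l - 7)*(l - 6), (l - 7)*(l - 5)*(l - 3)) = l - 7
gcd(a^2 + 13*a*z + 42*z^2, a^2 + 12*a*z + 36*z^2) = a + 6*z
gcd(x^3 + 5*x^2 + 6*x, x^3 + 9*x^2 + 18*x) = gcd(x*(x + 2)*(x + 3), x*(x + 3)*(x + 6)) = x^2 + 3*x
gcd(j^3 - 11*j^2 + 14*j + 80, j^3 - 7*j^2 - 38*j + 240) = j^2 - 13*j + 40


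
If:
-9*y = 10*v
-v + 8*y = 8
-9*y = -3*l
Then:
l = 240/89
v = -72/89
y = 80/89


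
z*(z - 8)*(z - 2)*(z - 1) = z^4 - 11*z^3 + 26*z^2 - 16*z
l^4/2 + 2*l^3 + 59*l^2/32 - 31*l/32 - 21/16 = (l/2 + 1)*(l - 3/4)*(l + 1)*(l + 7/4)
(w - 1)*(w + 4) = w^2 + 3*w - 4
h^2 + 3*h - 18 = (h - 3)*(h + 6)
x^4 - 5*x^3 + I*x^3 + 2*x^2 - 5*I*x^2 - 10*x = x*(x - 5)*(x - I)*(x + 2*I)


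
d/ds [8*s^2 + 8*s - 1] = 16*s + 8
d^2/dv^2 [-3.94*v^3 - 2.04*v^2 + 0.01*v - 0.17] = -23.64*v - 4.08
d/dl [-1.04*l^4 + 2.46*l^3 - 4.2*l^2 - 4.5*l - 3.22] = -4.16*l^3 + 7.38*l^2 - 8.4*l - 4.5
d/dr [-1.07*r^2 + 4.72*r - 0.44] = 4.72 - 2.14*r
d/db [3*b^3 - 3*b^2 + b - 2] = 9*b^2 - 6*b + 1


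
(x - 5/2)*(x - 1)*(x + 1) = x^3 - 5*x^2/2 - x + 5/2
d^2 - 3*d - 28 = (d - 7)*(d + 4)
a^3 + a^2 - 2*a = a*(a - 1)*(a + 2)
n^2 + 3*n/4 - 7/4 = (n - 1)*(n + 7/4)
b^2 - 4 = (b - 2)*(b + 2)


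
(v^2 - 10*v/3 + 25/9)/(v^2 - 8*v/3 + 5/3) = (v - 5/3)/(v - 1)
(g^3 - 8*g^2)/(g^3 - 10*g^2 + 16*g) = g/(g - 2)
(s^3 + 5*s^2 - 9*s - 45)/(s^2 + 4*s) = (s^3 + 5*s^2 - 9*s - 45)/(s*(s + 4))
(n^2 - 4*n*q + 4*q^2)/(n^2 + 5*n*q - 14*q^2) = (n - 2*q)/(n + 7*q)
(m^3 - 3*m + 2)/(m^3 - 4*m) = (m^2 - 2*m + 1)/(m*(m - 2))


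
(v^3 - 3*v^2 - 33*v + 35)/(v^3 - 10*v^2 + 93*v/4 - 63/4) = 4*(v^2 + 4*v - 5)/(4*v^2 - 12*v + 9)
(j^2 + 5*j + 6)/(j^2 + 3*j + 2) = (j + 3)/(j + 1)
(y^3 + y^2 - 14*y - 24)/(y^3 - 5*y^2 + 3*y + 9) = (y^3 + y^2 - 14*y - 24)/(y^3 - 5*y^2 + 3*y + 9)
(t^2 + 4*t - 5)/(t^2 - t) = (t + 5)/t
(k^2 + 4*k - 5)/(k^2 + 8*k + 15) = (k - 1)/(k + 3)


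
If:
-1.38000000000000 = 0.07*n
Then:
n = -19.71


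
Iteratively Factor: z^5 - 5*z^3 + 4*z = (z - 2)*(z^4 + 2*z^3 - z^2 - 2*z) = (z - 2)*(z + 1)*(z^3 + z^2 - 2*z) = (z - 2)*(z + 1)*(z + 2)*(z^2 - z) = (z - 2)*(z - 1)*(z + 1)*(z + 2)*(z)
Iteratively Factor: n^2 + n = (n + 1)*(n)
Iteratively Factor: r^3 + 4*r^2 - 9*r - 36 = (r - 3)*(r^2 + 7*r + 12) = (r - 3)*(r + 3)*(r + 4)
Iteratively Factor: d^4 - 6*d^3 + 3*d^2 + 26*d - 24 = (d - 4)*(d^3 - 2*d^2 - 5*d + 6) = (d - 4)*(d - 1)*(d^2 - d - 6) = (d - 4)*(d - 3)*(d - 1)*(d + 2)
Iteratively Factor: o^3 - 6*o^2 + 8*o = (o - 4)*(o^2 - 2*o) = o*(o - 4)*(o - 2)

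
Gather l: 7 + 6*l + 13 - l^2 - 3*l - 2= -l^2 + 3*l + 18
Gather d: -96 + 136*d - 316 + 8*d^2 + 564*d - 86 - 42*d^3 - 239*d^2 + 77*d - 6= -42*d^3 - 231*d^2 + 777*d - 504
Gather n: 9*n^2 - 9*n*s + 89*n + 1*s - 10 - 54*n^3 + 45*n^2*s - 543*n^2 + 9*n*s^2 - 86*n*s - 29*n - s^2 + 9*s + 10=-54*n^3 + n^2*(45*s - 534) + n*(9*s^2 - 95*s + 60) - s^2 + 10*s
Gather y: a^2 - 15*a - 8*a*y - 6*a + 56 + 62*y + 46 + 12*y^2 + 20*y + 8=a^2 - 21*a + 12*y^2 + y*(82 - 8*a) + 110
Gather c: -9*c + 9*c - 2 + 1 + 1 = 0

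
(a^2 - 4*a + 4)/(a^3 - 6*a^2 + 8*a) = (a - 2)/(a*(a - 4))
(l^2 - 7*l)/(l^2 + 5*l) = (l - 7)/(l + 5)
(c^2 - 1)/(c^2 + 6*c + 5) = (c - 1)/(c + 5)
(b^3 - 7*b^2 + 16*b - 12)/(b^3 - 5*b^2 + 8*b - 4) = (b - 3)/(b - 1)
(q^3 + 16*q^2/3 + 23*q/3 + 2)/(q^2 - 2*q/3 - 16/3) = (3*q^2 + 10*q + 3)/(3*q - 8)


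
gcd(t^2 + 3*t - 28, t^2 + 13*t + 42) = t + 7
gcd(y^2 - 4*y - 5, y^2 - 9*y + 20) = y - 5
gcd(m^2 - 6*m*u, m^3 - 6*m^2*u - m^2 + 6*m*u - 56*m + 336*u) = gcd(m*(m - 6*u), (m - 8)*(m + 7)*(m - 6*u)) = -m + 6*u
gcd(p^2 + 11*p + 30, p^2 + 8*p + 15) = p + 5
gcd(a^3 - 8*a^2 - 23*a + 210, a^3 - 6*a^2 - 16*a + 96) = a - 6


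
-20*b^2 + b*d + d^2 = (-4*b + d)*(5*b + d)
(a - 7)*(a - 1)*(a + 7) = a^3 - a^2 - 49*a + 49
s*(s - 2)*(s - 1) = s^3 - 3*s^2 + 2*s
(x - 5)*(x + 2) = x^2 - 3*x - 10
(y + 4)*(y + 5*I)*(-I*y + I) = -I*y^3 + 5*y^2 - 3*I*y^2 + 15*y + 4*I*y - 20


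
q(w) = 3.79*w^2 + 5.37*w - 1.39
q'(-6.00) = -40.11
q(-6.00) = 102.83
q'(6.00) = 50.85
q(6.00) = 167.27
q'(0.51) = 9.24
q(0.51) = 2.33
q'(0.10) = 6.13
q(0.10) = -0.82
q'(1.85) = 19.39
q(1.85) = 21.52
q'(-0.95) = -1.83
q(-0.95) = -3.07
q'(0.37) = 8.17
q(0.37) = 1.12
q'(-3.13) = -18.36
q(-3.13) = 18.93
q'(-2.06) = -10.24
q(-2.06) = 3.63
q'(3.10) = 28.87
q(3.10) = 51.68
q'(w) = 7.58*w + 5.37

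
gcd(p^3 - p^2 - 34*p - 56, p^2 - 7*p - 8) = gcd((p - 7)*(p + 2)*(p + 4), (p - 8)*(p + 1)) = 1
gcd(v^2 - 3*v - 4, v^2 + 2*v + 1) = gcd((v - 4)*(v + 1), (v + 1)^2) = v + 1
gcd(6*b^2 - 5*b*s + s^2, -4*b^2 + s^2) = -2*b + s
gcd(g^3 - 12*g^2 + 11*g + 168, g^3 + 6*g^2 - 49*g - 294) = g - 7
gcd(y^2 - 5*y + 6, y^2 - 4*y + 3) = y - 3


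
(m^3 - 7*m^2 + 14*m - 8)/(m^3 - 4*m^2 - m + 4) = (m - 2)/(m + 1)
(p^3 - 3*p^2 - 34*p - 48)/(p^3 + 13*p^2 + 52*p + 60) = (p^2 - 5*p - 24)/(p^2 + 11*p + 30)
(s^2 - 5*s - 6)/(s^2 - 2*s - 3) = (s - 6)/(s - 3)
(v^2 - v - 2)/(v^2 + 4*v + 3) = (v - 2)/(v + 3)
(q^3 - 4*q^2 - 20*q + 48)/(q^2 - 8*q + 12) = q + 4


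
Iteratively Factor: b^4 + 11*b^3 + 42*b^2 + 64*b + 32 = (b + 2)*(b^3 + 9*b^2 + 24*b + 16) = (b + 2)*(b + 4)*(b^2 + 5*b + 4) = (b + 1)*(b + 2)*(b + 4)*(b + 4)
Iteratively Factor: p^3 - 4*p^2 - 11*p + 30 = (p - 5)*(p^2 + p - 6) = (p - 5)*(p + 3)*(p - 2)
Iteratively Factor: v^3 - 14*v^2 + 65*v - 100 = (v - 4)*(v^2 - 10*v + 25) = (v - 5)*(v - 4)*(v - 5)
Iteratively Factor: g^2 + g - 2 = (g - 1)*(g + 2)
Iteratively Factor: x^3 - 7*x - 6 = (x + 2)*(x^2 - 2*x - 3) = (x + 1)*(x + 2)*(x - 3)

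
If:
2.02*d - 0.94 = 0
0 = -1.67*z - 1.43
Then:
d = 0.47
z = -0.86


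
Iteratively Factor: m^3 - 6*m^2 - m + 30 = (m - 5)*(m^2 - m - 6) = (m - 5)*(m - 3)*(m + 2)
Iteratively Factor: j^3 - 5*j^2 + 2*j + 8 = (j - 4)*(j^2 - j - 2) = (j - 4)*(j - 2)*(j + 1)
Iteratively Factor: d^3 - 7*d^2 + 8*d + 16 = (d - 4)*(d^2 - 3*d - 4) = (d - 4)*(d + 1)*(d - 4)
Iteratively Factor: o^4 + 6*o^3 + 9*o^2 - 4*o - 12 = (o + 2)*(o^3 + 4*o^2 + o - 6) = (o + 2)*(o + 3)*(o^2 + o - 2) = (o + 2)^2*(o + 3)*(o - 1)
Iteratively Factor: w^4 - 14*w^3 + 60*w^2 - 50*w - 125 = (w - 5)*(w^3 - 9*w^2 + 15*w + 25) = (w - 5)*(w + 1)*(w^2 - 10*w + 25) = (w - 5)^2*(w + 1)*(w - 5)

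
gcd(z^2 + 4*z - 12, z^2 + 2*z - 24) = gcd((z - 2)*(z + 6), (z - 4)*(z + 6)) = z + 6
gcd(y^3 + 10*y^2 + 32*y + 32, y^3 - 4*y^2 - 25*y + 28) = y + 4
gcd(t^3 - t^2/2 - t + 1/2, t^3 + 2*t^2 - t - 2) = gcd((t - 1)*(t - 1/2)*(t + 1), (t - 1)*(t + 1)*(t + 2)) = t^2 - 1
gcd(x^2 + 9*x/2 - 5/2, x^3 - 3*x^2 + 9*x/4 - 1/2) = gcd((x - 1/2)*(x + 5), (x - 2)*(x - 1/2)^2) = x - 1/2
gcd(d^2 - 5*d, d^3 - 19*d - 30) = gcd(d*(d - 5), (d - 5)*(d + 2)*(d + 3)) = d - 5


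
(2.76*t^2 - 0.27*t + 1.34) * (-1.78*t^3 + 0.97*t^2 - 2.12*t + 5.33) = -4.9128*t^5 + 3.1578*t^4 - 8.4983*t^3 + 16.583*t^2 - 4.2799*t + 7.1422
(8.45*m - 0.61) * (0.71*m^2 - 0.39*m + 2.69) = 5.9995*m^3 - 3.7286*m^2 + 22.9684*m - 1.6409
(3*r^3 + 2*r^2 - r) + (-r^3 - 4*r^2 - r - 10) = 2*r^3 - 2*r^2 - 2*r - 10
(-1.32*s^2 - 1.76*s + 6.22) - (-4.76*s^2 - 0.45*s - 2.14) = 3.44*s^2 - 1.31*s + 8.36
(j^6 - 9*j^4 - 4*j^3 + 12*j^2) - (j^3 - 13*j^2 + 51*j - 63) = j^6 - 9*j^4 - 5*j^3 + 25*j^2 - 51*j + 63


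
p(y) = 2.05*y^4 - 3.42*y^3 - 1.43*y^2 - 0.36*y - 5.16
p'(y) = 8.2*y^3 - 10.26*y^2 - 2.86*y - 0.36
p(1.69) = -9.64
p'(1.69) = 5.08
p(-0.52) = -4.73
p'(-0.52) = -2.80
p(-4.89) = 1534.47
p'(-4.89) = -1190.54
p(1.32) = -9.77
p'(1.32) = -3.15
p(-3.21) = 312.04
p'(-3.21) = -368.12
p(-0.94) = -1.64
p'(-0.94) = -13.55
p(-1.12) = 1.48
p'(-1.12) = -21.55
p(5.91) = 1737.73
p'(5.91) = 1317.06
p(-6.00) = 3341.04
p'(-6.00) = -2123.76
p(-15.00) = 115002.24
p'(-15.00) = -29940.96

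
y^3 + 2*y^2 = y^2*(y + 2)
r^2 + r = r*(r + 1)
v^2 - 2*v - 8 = (v - 4)*(v + 2)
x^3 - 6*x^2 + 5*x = x*(x - 5)*(x - 1)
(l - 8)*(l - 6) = l^2 - 14*l + 48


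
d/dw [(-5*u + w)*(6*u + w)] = u + 2*w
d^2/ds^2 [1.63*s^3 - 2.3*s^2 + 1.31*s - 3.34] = 9.78*s - 4.6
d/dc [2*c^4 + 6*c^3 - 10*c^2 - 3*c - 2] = 8*c^3 + 18*c^2 - 20*c - 3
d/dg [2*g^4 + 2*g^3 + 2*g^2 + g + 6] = 8*g^3 + 6*g^2 + 4*g + 1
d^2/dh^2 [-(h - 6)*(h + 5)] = -2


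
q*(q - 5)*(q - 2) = q^3 - 7*q^2 + 10*q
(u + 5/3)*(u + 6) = u^2 + 23*u/3 + 10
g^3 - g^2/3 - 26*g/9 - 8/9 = (g - 2)*(g + 1/3)*(g + 4/3)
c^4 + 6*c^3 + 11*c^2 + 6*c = c*(c + 1)*(c + 2)*(c + 3)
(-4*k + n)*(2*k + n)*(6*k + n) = -48*k^3 - 20*k^2*n + 4*k*n^2 + n^3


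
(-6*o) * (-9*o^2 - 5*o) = 54*o^3 + 30*o^2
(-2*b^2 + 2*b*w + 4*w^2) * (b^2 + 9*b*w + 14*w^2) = -2*b^4 - 16*b^3*w - 6*b^2*w^2 + 64*b*w^3 + 56*w^4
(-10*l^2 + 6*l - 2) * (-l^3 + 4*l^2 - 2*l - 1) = 10*l^5 - 46*l^4 + 46*l^3 - 10*l^2 - 2*l + 2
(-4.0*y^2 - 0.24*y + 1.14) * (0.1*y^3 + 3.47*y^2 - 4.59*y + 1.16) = -0.4*y^5 - 13.904*y^4 + 17.6412*y^3 + 0.4174*y^2 - 5.511*y + 1.3224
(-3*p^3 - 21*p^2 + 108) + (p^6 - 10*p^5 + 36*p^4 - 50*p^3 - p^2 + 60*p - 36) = p^6 - 10*p^5 + 36*p^4 - 53*p^3 - 22*p^2 + 60*p + 72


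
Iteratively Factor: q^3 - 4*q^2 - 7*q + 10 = (q + 2)*(q^2 - 6*q + 5) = (q - 1)*(q + 2)*(q - 5)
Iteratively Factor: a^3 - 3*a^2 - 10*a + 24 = (a - 2)*(a^2 - a - 12) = (a - 4)*(a - 2)*(a + 3)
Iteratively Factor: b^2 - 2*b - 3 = (b - 3)*(b + 1)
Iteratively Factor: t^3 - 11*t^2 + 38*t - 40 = (t - 4)*(t^2 - 7*t + 10) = (t - 4)*(t - 2)*(t - 5)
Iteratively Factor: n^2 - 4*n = (n - 4)*(n)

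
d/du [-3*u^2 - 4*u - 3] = -6*u - 4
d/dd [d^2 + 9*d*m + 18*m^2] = 2*d + 9*m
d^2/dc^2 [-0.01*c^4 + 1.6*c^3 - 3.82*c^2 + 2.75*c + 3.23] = -0.12*c^2 + 9.6*c - 7.64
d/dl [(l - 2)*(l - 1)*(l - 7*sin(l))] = -(l - 2)*(l - 1)*(7*cos(l) - 1) + (l - 2)*(l - 7*sin(l)) + (l - 1)*(l - 7*sin(l))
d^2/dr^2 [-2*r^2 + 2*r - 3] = -4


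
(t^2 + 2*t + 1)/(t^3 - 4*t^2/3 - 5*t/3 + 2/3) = 3*(t + 1)/(3*t^2 - 7*t + 2)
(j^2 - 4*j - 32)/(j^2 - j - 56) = (j + 4)/(j + 7)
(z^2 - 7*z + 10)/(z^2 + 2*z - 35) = (z - 2)/(z + 7)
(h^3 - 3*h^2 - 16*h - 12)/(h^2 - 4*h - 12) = h + 1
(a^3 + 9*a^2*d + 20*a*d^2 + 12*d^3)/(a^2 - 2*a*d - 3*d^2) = (a^2 + 8*a*d + 12*d^2)/(a - 3*d)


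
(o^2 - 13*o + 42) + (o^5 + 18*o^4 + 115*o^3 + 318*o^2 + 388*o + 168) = o^5 + 18*o^4 + 115*o^3 + 319*o^2 + 375*o + 210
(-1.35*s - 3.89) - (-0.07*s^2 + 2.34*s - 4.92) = 0.07*s^2 - 3.69*s + 1.03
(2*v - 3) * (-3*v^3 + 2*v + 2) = -6*v^4 + 9*v^3 + 4*v^2 - 2*v - 6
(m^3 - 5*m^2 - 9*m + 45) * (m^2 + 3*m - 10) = m^5 - 2*m^4 - 34*m^3 + 68*m^2 + 225*m - 450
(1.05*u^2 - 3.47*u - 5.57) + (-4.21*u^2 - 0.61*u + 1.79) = -3.16*u^2 - 4.08*u - 3.78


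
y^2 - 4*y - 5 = (y - 5)*(y + 1)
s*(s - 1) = s^2 - s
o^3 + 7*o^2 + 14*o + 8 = (o + 1)*(o + 2)*(o + 4)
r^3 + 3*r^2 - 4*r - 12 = (r - 2)*(r + 2)*(r + 3)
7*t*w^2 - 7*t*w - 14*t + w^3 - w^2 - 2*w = (7*t + w)*(w - 2)*(w + 1)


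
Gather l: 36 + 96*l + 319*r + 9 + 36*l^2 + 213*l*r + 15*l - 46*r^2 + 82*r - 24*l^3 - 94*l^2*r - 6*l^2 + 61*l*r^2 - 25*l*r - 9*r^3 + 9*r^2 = -24*l^3 + l^2*(30 - 94*r) + l*(61*r^2 + 188*r + 111) - 9*r^3 - 37*r^2 + 401*r + 45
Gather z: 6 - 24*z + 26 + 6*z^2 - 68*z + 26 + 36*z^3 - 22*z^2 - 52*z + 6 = 36*z^3 - 16*z^2 - 144*z + 64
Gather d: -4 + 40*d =40*d - 4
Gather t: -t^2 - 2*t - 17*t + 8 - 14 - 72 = -t^2 - 19*t - 78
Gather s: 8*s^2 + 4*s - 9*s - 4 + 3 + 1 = 8*s^2 - 5*s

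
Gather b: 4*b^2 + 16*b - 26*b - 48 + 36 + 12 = 4*b^2 - 10*b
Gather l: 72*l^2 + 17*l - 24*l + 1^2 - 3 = 72*l^2 - 7*l - 2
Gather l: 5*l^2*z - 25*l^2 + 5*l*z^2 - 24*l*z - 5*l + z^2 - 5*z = l^2*(5*z - 25) + l*(5*z^2 - 24*z - 5) + z^2 - 5*z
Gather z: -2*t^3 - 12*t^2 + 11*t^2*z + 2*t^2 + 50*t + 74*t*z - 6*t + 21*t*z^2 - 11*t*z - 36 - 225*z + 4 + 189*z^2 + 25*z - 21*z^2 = -2*t^3 - 10*t^2 + 44*t + z^2*(21*t + 168) + z*(11*t^2 + 63*t - 200) - 32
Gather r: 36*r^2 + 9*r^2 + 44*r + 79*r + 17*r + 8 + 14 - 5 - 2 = 45*r^2 + 140*r + 15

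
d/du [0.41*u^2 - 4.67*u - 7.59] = 0.82*u - 4.67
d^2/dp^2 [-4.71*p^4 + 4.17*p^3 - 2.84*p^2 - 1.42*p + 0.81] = -56.52*p^2 + 25.02*p - 5.68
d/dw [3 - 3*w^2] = -6*w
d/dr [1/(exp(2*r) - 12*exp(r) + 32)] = 2*(6 - exp(r))*exp(r)/(exp(2*r) - 12*exp(r) + 32)^2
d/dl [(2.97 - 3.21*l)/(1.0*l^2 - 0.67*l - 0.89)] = (3.21*l^2 - 5.94*l + 4.8468)/(1.0*l^4 - 1.34*l^3 - 1.3311*l^2 + 1.1926*l + 0.7921)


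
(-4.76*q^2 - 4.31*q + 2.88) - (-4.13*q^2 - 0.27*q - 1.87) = -0.63*q^2 - 4.04*q + 4.75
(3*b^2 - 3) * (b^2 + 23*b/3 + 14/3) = 3*b^4 + 23*b^3 + 11*b^2 - 23*b - 14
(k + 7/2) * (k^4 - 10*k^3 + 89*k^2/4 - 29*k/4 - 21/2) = k^5 - 13*k^4/2 - 51*k^3/4 + 565*k^2/8 - 287*k/8 - 147/4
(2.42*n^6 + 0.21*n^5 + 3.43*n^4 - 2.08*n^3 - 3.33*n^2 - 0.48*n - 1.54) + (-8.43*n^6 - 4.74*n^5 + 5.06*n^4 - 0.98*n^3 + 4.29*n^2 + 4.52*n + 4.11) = -6.01*n^6 - 4.53*n^5 + 8.49*n^4 - 3.06*n^3 + 0.96*n^2 + 4.04*n + 2.57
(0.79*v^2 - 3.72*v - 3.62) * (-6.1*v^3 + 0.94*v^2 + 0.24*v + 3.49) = -4.819*v^5 + 23.4346*v^4 + 18.7748*v^3 - 1.5385*v^2 - 13.8516*v - 12.6338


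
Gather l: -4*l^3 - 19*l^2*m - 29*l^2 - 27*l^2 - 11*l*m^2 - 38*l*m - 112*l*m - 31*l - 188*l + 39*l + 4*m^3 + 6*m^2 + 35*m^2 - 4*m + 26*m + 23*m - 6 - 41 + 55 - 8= -4*l^3 + l^2*(-19*m - 56) + l*(-11*m^2 - 150*m - 180) + 4*m^3 + 41*m^2 + 45*m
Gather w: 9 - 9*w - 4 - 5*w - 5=-14*w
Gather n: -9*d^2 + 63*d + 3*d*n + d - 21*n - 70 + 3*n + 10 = -9*d^2 + 64*d + n*(3*d - 18) - 60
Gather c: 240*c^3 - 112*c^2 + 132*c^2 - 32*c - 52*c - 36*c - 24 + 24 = 240*c^3 + 20*c^2 - 120*c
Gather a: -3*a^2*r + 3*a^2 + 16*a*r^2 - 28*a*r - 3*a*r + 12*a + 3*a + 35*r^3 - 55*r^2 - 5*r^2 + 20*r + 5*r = a^2*(3 - 3*r) + a*(16*r^2 - 31*r + 15) + 35*r^3 - 60*r^2 + 25*r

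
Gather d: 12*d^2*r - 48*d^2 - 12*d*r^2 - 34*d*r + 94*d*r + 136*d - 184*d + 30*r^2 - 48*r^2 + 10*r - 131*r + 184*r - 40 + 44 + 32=d^2*(12*r - 48) + d*(-12*r^2 + 60*r - 48) - 18*r^2 + 63*r + 36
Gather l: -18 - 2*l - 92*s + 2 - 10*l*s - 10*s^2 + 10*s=l*(-10*s - 2) - 10*s^2 - 82*s - 16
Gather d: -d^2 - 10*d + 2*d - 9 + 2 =-d^2 - 8*d - 7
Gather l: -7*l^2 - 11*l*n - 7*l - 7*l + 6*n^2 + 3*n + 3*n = -7*l^2 + l*(-11*n - 14) + 6*n^2 + 6*n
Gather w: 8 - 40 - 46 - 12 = -90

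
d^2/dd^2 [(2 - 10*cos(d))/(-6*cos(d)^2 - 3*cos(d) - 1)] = 2*(-405*(1 - cos(2*d))^2*cos(d) + 117*(1 - cos(2*d))^2/2 + 479*cos(d)/2 + 126*cos(2*d) - 423*cos(3*d)/2 + 90*cos(5*d) - 144)/(3*cos(d) + 3*cos(2*d) + 4)^3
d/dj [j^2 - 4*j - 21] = 2*j - 4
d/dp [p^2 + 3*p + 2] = 2*p + 3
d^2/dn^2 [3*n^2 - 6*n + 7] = 6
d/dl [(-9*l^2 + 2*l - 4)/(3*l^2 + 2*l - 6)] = 4*(-6*l^2 + 33*l - 1)/(9*l^4 + 12*l^3 - 32*l^2 - 24*l + 36)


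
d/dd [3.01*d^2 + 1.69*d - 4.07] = 6.02*d + 1.69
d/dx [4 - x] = -1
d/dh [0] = 0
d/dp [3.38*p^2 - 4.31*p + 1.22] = 6.76*p - 4.31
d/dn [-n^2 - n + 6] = -2*n - 1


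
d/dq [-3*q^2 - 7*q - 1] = -6*q - 7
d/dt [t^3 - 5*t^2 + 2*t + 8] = 3*t^2 - 10*t + 2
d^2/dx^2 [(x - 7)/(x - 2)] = -10/(x - 2)^3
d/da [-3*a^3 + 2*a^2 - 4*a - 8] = -9*a^2 + 4*a - 4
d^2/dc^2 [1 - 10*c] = 0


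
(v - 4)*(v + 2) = v^2 - 2*v - 8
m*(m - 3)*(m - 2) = m^3 - 5*m^2 + 6*m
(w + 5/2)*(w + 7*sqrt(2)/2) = w^2 + 5*w/2 + 7*sqrt(2)*w/2 + 35*sqrt(2)/4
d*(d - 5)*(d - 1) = d^3 - 6*d^2 + 5*d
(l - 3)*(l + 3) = l^2 - 9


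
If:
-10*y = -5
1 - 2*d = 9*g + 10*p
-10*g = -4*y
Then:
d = -5*p - 2/5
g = 1/5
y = 1/2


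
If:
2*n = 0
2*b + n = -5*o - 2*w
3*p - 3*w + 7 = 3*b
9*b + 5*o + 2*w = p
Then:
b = w/6 - 7/18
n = 0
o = 7/45 - 7*w/15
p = 7*w/6 - 49/18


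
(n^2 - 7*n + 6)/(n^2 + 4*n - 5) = (n - 6)/(n + 5)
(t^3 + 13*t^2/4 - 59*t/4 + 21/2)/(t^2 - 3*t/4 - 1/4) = (4*t^2 + 17*t - 42)/(4*t + 1)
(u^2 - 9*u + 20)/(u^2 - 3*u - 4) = (u - 5)/(u + 1)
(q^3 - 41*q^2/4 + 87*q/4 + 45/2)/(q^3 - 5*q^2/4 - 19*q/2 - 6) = (q^2 - 11*q + 30)/(q^2 - 2*q - 8)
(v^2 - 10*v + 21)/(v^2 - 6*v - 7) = (v - 3)/(v + 1)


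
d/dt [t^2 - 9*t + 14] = 2*t - 9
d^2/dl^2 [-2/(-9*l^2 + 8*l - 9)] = 4*(-81*l^2 + 72*l + 4*(9*l - 4)^2 - 81)/(9*l^2 - 8*l + 9)^3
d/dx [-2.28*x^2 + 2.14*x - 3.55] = 2.14 - 4.56*x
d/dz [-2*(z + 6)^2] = -4*z - 24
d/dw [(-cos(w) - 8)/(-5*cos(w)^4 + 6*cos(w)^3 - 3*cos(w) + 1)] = (15*(1 - cos(2*w))^2/4 + 111*cos(w) - 57*cos(2*w) + 37*cos(3*w) - 47)*sin(w)/(5*cos(w)^4 - 6*cos(w)^3 + 3*cos(w) - 1)^2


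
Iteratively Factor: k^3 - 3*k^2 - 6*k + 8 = (k + 2)*(k^2 - 5*k + 4) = (k - 4)*(k + 2)*(k - 1)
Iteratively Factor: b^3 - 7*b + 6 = (b - 2)*(b^2 + 2*b - 3) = (b - 2)*(b - 1)*(b + 3)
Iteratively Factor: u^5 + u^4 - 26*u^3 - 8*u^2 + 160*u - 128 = (u - 4)*(u^4 + 5*u^3 - 6*u^2 - 32*u + 32) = (u - 4)*(u + 4)*(u^3 + u^2 - 10*u + 8) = (u - 4)*(u - 2)*(u + 4)*(u^2 + 3*u - 4) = (u - 4)*(u - 2)*(u - 1)*(u + 4)*(u + 4)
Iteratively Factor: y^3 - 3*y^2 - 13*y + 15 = (y - 1)*(y^2 - 2*y - 15) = (y - 1)*(y + 3)*(y - 5)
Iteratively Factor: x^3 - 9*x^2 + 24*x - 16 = (x - 4)*(x^2 - 5*x + 4) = (x - 4)^2*(x - 1)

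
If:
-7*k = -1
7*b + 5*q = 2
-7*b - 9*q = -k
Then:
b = 121/196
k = 1/7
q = -13/28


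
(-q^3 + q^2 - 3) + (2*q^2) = -q^3 + 3*q^2 - 3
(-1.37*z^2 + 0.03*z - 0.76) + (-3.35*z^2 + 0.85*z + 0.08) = -4.72*z^2 + 0.88*z - 0.68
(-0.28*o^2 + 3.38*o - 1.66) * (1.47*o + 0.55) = -0.4116*o^3 + 4.8146*o^2 - 0.5812*o - 0.913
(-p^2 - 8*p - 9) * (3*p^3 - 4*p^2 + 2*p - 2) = -3*p^5 - 20*p^4 + 3*p^3 + 22*p^2 - 2*p + 18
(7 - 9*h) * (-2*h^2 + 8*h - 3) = 18*h^3 - 86*h^2 + 83*h - 21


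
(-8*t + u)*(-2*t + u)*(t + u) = 16*t^3 + 6*t^2*u - 9*t*u^2 + u^3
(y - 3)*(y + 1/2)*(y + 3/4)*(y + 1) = y^4 - 3*y^3/4 - 41*y^2/8 - 9*y/2 - 9/8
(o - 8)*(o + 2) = o^2 - 6*o - 16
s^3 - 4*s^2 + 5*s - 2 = (s - 2)*(s - 1)^2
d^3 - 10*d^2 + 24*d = d*(d - 6)*(d - 4)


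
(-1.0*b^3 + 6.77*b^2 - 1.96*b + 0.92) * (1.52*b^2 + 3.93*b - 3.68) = -1.52*b^5 + 6.3604*b^4 + 27.3069*b^3 - 31.218*b^2 + 10.8284*b - 3.3856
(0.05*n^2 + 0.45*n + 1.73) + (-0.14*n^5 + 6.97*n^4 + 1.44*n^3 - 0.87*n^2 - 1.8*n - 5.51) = -0.14*n^5 + 6.97*n^4 + 1.44*n^3 - 0.82*n^2 - 1.35*n - 3.78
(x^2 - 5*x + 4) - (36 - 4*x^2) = 5*x^2 - 5*x - 32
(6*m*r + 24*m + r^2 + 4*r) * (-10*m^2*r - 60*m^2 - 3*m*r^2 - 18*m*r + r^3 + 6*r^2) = -60*m^3*r^2 - 600*m^3*r - 1440*m^3 - 28*m^2*r^3 - 280*m^2*r^2 - 672*m^2*r + 3*m*r^4 + 30*m*r^3 + 72*m*r^2 + r^5 + 10*r^4 + 24*r^3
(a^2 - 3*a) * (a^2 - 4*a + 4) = a^4 - 7*a^3 + 16*a^2 - 12*a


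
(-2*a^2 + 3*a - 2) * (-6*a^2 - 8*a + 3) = 12*a^4 - 2*a^3 - 18*a^2 + 25*a - 6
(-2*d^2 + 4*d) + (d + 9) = -2*d^2 + 5*d + 9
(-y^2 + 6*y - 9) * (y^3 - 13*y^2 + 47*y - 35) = -y^5 + 19*y^4 - 134*y^3 + 434*y^2 - 633*y + 315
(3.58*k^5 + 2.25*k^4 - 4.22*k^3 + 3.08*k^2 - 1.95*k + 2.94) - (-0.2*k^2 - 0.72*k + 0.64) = 3.58*k^5 + 2.25*k^4 - 4.22*k^3 + 3.28*k^2 - 1.23*k + 2.3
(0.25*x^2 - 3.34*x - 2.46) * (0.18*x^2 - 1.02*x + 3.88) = 0.045*x^4 - 0.8562*x^3 + 3.934*x^2 - 10.45*x - 9.5448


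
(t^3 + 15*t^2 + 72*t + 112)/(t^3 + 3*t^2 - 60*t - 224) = (t + 4)/(t - 8)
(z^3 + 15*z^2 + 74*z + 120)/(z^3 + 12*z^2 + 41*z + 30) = (z + 4)/(z + 1)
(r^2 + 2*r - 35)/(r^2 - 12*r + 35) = (r + 7)/(r - 7)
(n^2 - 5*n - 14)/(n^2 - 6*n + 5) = (n^2 - 5*n - 14)/(n^2 - 6*n + 5)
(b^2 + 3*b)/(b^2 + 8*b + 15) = b/(b + 5)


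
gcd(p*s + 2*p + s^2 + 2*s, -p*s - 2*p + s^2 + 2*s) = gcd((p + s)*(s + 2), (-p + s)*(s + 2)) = s + 2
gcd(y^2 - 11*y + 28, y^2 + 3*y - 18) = 1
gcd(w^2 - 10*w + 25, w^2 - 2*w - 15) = w - 5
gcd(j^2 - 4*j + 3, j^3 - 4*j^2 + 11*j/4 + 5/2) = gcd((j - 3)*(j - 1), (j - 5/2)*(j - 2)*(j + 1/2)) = 1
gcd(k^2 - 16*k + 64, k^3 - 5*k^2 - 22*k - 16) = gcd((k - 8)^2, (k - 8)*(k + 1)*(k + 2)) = k - 8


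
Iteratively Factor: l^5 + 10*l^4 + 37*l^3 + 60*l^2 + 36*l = (l + 3)*(l^4 + 7*l^3 + 16*l^2 + 12*l) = (l + 2)*(l + 3)*(l^3 + 5*l^2 + 6*l) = (l + 2)*(l + 3)^2*(l^2 + 2*l) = l*(l + 2)*(l + 3)^2*(l + 2)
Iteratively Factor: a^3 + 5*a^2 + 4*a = (a)*(a^2 + 5*a + 4) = a*(a + 4)*(a + 1)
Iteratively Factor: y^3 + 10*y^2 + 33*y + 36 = (y + 3)*(y^2 + 7*y + 12) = (y + 3)^2*(y + 4)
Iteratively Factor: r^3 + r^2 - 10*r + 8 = (r - 1)*(r^2 + 2*r - 8) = (r - 1)*(r + 4)*(r - 2)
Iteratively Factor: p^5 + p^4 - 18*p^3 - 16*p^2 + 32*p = (p + 2)*(p^4 - p^3 - 16*p^2 + 16*p) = (p - 1)*(p + 2)*(p^3 - 16*p) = (p - 1)*(p + 2)*(p + 4)*(p^2 - 4*p) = p*(p - 1)*(p + 2)*(p + 4)*(p - 4)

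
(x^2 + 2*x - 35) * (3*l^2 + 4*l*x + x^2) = 3*l^2*x^2 + 6*l^2*x - 105*l^2 + 4*l*x^3 + 8*l*x^2 - 140*l*x + x^4 + 2*x^3 - 35*x^2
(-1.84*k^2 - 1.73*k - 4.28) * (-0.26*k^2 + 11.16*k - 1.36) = 0.4784*k^4 - 20.0846*k^3 - 15.6916*k^2 - 45.412*k + 5.8208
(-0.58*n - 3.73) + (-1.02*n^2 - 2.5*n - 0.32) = -1.02*n^2 - 3.08*n - 4.05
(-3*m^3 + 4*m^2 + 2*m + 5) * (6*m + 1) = -18*m^4 + 21*m^3 + 16*m^2 + 32*m + 5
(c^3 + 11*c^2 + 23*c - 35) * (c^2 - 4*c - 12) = c^5 + 7*c^4 - 33*c^3 - 259*c^2 - 136*c + 420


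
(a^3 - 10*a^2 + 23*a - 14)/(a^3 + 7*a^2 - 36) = (a^2 - 8*a + 7)/(a^2 + 9*a + 18)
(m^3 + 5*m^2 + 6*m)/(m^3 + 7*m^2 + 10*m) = (m + 3)/(m + 5)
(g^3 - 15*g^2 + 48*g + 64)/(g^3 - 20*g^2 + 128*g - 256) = (g + 1)/(g - 4)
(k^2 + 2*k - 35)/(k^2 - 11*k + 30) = (k + 7)/(k - 6)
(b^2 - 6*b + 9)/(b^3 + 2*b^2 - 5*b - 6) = (b^2 - 6*b + 9)/(b^3 + 2*b^2 - 5*b - 6)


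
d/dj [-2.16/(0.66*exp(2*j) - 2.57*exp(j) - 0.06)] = (2.8512*exp(j) - 5.5512)*exp(j)/(-0.66*exp(2*j) + 2.57*exp(j) + 0.06)^2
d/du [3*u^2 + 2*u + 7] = 6*u + 2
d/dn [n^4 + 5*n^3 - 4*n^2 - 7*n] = 4*n^3 + 15*n^2 - 8*n - 7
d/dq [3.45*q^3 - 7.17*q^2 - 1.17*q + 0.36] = 10.35*q^2 - 14.34*q - 1.17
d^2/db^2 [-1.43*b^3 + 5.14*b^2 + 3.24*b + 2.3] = 10.28 - 8.58*b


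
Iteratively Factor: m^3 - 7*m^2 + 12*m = (m - 3)*(m^2 - 4*m) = m*(m - 3)*(m - 4)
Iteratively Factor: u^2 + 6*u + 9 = (u + 3)*(u + 3)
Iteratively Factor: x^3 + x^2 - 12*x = (x + 4)*(x^2 - 3*x) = (x - 3)*(x + 4)*(x)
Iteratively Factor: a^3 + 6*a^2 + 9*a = (a)*(a^2 + 6*a + 9) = a*(a + 3)*(a + 3)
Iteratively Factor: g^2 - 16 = (g - 4)*(g + 4)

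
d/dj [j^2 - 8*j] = 2*j - 8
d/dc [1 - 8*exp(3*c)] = -24*exp(3*c)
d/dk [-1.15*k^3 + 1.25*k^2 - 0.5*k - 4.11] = -3.45*k^2 + 2.5*k - 0.5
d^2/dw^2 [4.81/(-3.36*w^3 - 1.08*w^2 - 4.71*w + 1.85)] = ((96.9696*w + 10.3896)*(3.36*w^3 + 1.08*w^2 + 4.71*w - 1.85) - 4.81*(10.08*w^2 + 2.16*w + 4.71)*(20.16*w^2 + 4.32*w + 9.42))/(3.36*w^3 + 1.08*w^2 + 4.71*w - 1.85)^3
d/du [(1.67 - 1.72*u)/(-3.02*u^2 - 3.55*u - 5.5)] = (-5.1944*u^2 + 10.0868*u + 15.3885)/(9.1204*u^4 + 21.442*u^3 + 45.8225*u^2 + 39.05*u + 30.25)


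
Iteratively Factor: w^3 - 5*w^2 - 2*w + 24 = (w + 2)*(w^2 - 7*w + 12) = (w - 3)*(w + 2)*(w - 4)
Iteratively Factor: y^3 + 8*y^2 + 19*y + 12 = (y + 1)*(y^2 + 7*y + 12) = (y + 1)*(y + 4)*(y + 3)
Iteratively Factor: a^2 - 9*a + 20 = (a - 5)*(a - 4)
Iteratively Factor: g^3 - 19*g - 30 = (g + 2)*(g^2 - 2*g - 15) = (g - 5)*(g + 2)*(g + 3)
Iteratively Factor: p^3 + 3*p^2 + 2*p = (p + 2)*(p^2 + p) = p*(p + 2)*(p + 1)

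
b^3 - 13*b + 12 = (b - 3)*(b - 1)*(b + 4)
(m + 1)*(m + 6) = m^2 + 7*m + 6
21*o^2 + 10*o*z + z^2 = (3*o + z)*(7*o + z)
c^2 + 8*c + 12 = (c + 2)*(c + 6)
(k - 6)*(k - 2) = k^2 - 8*k + 12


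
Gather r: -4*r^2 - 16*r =-4*r^2 - 16*r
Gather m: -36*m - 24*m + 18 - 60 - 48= -60*m - 90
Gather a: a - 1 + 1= a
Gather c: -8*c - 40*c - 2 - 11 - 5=-48*c - 18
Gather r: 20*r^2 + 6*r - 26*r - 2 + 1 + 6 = 20*r^2 - 20*r + 5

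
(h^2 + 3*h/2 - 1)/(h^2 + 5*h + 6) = (h - 1/2)/(h + 3)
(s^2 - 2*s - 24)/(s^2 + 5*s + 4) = (s - 6)/(s + 1)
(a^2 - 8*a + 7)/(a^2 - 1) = (a - 7)/(a + 1)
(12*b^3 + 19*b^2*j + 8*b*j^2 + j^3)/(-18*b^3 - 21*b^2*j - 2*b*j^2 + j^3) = (-4*b - j)/(6*b - j)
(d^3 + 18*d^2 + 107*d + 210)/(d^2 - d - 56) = (d^2 + 11*d + 30)/(d - 8)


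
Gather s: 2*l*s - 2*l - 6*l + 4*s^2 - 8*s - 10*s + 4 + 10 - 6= -8*l + 4*s^2 + s*(2*l - 18) + 8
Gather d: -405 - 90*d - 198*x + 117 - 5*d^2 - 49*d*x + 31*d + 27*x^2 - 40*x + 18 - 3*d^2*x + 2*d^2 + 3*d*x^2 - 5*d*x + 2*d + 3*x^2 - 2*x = d^2*(-3*x - 3) + d*(3*x^2 - 54*x - 57) + 30*x^2 - 240*x - 270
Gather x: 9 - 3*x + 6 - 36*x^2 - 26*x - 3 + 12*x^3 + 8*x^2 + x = 12*x^3 - 28*x^2 - 28*x + 12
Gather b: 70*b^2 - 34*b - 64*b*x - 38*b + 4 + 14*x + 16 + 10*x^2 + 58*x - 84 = 70*b^2 + b*(-64*x - 72) + 10*x^2 + 72*x - 64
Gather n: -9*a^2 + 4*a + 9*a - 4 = -9*a^2 + 13*a - 4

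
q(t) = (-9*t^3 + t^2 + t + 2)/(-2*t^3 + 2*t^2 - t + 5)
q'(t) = (-27*t^2 + 2*t + 1)/(-2*t^3 + 2*t^2 - t + 5) + (6*t^2 - 4*t + 1)*(-9*t^3 + t^2 + t + 2)/(-2*t^3 + 2*t^2 - t + 5)^2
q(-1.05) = 1.18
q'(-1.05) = -1.60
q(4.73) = 5.54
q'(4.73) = -0.31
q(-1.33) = 1.62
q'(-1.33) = -1.51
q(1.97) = 13.55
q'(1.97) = -27.21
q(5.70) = 5.31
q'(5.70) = -0.18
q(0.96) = -0.99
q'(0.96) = -5.99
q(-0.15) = 0.37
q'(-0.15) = 0.14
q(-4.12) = 3.52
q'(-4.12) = -0.25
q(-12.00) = 4.17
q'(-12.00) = -0.03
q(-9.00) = 4.06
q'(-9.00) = -0.05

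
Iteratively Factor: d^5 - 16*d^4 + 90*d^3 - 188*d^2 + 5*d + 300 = (d - 3)*(d^4 - 13*d^3 + 51*d^2 - 35*d - 100) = (d - 3)*(d + 1)*(d^3 - 14*d^2 + 65*d - 100) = (d - 4)*(d - 3)*(d + 1)*(d^2 - 10*d + 25) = (d - 5)*(d - 4)*(d - 3)*(d + 1)*(d - 5)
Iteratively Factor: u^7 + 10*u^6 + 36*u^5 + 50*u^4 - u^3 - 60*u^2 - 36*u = (u + 2)*(u^6 + 8*u^5 + 20*u^4 + 10*u^3 - 21*u^2 - 18*u) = (u + 2)^2*(u^5 + 6*u^4 + 8*u^3 - 6*u^2 - 9*u) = (u + 1)*(u + 2)^2*(u^4 + 5*u^3 + 3*u^2 - 9*u) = u*(u + 1)*(u + 2)^2*(u^3 + 5*u^2 + 3*u - 9) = u*(u + 1)*(u + 2)^2*(u + 3)*(u^2 + 2*u - 3) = u*(u - 1)*(u + 1)*(u + 2)^2*(u + 3)*(u + 3)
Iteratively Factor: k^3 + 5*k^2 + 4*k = (k)*(k^2 + 5*k + 4) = k*(k + 1)*(k + 4)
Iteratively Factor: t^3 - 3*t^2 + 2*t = (t)*(t^2 - 3*t + 2) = t*(t - 2)*(t - 1)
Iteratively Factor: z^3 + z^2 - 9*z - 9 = (z - 3)*(z^2 + 4*z + 3) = (z - 3)*(z + 1)*(z + 3)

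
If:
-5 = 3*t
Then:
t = -5/3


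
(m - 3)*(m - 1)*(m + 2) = m^3 - 2*m^2 - 5*m + 6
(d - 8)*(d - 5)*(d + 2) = d^3 - 11*d^2 + 14*d + 80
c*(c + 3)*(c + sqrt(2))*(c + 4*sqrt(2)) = c^4 + 3*c^3 + 5*sqrt(2)*c^3 + 8*c^2 + 15*sqrt(2)*c^2 + 24*c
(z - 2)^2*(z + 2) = z^3 - 2*z^2 - 4*z + 8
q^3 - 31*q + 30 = (q - 5)*(q - 1)*(q + 6)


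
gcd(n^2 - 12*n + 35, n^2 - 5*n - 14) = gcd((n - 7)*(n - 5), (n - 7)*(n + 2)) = n - 7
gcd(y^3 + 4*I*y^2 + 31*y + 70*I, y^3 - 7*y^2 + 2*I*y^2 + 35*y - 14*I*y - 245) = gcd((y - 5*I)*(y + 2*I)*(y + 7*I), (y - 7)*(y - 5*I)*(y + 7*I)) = y^2 + 2*I*y + 35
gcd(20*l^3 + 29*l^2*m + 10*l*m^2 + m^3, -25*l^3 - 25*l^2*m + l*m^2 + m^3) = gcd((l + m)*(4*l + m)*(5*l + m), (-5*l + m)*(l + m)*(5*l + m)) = 5*l^2 + 6*l*m + m^2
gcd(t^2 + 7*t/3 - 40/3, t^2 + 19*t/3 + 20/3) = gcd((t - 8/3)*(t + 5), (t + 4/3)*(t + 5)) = t + 5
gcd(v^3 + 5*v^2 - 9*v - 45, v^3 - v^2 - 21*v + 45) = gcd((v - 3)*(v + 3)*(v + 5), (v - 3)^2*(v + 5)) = v^2 + 2*v - 15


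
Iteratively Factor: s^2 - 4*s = (s - 4)*(s)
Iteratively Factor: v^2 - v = (v)*(v - 1)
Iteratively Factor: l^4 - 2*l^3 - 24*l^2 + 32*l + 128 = (l + 4)*(l^3 - 6*l^2 + 32) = (l + 2)*(l + 4)*(l^2 - 8*l + 16) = (l - 4)*(l + 2)*(l + 4)*(l - 4)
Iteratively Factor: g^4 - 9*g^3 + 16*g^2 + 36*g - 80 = (g - 5)*(g^3 - 4*g^2 - 4*g + 16) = (g - 5)*(g + 2)*(g^2 - 6*g + 8) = (g - 5)*(g - 4)*(g + 2)*(g - 2)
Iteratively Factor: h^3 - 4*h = (h)*(h^2 - 4) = h*(h - 2)*(h + 2)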